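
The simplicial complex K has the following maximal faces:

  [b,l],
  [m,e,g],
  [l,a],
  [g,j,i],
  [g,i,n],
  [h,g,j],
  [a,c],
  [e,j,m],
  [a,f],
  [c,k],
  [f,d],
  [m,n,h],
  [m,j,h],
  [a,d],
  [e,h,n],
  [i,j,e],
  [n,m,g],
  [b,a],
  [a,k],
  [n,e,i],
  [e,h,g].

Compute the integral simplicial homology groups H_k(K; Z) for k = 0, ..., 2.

K has 14 vertices, 27 edges, 12 triangles.
rank ∂_0 = 0, rank ∂_1 = 12 ⇒ b_0 = 14 − 0 − 12 = 2; all invariant factors of ∂_1 are 1 so no torsion. So H_0 ≅ Z^2.
rank ∂_1 = 12, rank ∂_2 = 12 ⇒ b_1 = 27 − 12 − 12 = 3; ∂_2 has invariant factor(s) [2] giving torsion. So H_1 ≅ Z^3 ⊕ Z/2Z.
rank ∂_2 = 12, rank ∂_3 = 0 ⇒ b_2 = 12 − 12 − 0 = 0. So H_2 ≅ 0.

H_0 ≅ Z^2,  H_1 ≅ Z^3 ⊕ Z/2Z,  H_2 = 0.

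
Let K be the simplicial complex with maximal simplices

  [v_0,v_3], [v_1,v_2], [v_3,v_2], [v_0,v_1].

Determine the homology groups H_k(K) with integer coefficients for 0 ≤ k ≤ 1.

H_0 = Z,  H_1 = Z.

Take the total order v_0 < v_1 < v_2 < v_3 on the vertex set. Then K (dimension 1) consists of the simplices:

  0-simplices (4): [v_0], [v_1], [v_2], [v_3]
  1-simplices (4): [v_0,v_1], [v_0,v_3], [v_1,v_2], [v_2,v_3]

giving chain groups C_0 ≅ Z^4, C_1 ≅ Z^4.

The boundary map ∂_1: C_1 → C_0 is given by ∂[p,q] = [q] − [p]. For instance
  ∂[v_1,v_2] = [v_2] − [v_1].
The resulting 4×4 matrix has rank 3, and its Smith normal form has invariant factors (1,1,1).

From H_k ≅ ker(∂_k) / im(∂_{k+1}) we obtain:

  H_0: rank C_0 − rank ∂_1 = 4 − 3 = 1, and the invariant factors of ∂_1 are all 1, so H_0 = Z.
  H_1: rank ker ∂_1 − rank ∂_2 = (4 − 3) − 0 = 1, and there is no ∂_2, so H_1 = Z.

As a check, the Euler characteristic is 4 − 4 = 0, which agrees with 1 − 1 = 0.
(K is a triangulation of the circle S^1.)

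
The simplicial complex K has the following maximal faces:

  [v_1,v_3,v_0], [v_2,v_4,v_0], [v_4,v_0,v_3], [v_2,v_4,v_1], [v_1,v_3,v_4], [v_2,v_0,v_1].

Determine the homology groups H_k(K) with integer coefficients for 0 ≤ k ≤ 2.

H_0 = Z,  H_1 = 0,  H_2 = Z.

Fix the vertex order v_0 < v_1 < v_2 < v_3 < v_4 and write every simplex with vertices in increasing order. Then dim K = 2 and the simplices of K are:

  0-simplices (5): [v_0], [v_1], [v_2], [v_3], [v_4]
  1-simplices (9): [v_0,v_1], [v_0,v_2], [v_0,v_3], [v_0,v_4], [v_1,v_2], [v_1,v_3], [v_1,v_4], [v_2,v_4], [v_3,v_4]
  2-simplices (6): [v_0,v_1,v_2], [v_0,v_1,v_3], [v_0,v_2,v_4], [v_0,v_3,v_4], [v_1,v_2,v_4], [v_1,v_3,v_4]

Hence C_0 ≅ Z^5, C_1 ≅ Z^9, C_2 ≅ Z^6.

∂_1: C_1 → C_0 sends each edge [p,q] (with p < q) to q − p. For instance
  ∂[v_0,v_1] = [v_1] − [v_0].
This gives a 5×9 integer matrix of rank 4; reducing to Smith normal form yields diagonal entries (1,1,1,1).

∂_2: C_2 → C_1 maps a triangle to the signed sum of its edges. For instance
  ∂[v_1,v_3,v_4] = [v_3,v_4] − [v_1,v_4] + [v_1,v_3],
  ∂[v_1,v_2,v_4] = [v_2,v_4] − [v_1,v_4] + [v_1,v_2].
As a 9×6 matrix over Z this has rank 5, with invariant factors (1,1,1,1,1).

Computing H_k = (kernel of ∂_k) / (image of ∂_{k+1}):

  H_0: rank C_0 − rank ∂_1 = 5 − 4 = 1, and the invariant factors of ∂_1 are all 1, so H_0 ≅ Z.
  H_1: rank ker ∂_1 − rank ∂_2 = (9 − 4) − 5 = 0, and the invariant factors of ∂_2 are all 1, so H_1 ≅ 0.
  H_2: rank ker ∂_2 − rank ∂_3 = (6 − 5) − 0 = 1, and there is no ∂_3, so H_2 ≅ Z.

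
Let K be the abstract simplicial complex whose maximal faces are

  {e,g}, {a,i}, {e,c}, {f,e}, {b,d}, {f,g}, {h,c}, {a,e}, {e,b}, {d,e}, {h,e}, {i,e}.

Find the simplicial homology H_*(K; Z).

Fix the vertex order a < b < c < d < e < f < g < h < i and write every simplex with vertices in increasing order. Then dim K = 1 and the simplices of K are:

  0-simplices (9): a, b, c, d, e, f, g, h, i
  1-simplices (12): ae, ai, bd, be, ce, ch, de, ef, eg, eh, ei, fg

so the chain groups are C_0 ≅ Z^9, C_1 ≅ Z^12.

∂_1: C_1 → C_0 sends each edge [p,q] (with p < q) to q − p.
The 9×12 boundary matrix has rank 8 and Smith normal form diag(1,1,1,1,1,1,1,1).

Now H_k = ker ∂_k / im ∂_{k+1}, so:

  H_0: rank C_0 − rank ∂_1 = 9 − 8 = 1, and the invariant factors of ∂_1 are all 1, so H_0 = Z.
  H_1: rank ker ∂_1 − rank ∂_2 = (12 − 8) − 0 = 4, and there is no ∂_2, so H_1 = Z^4.

H_0 = Z,  H_1 = Z^4.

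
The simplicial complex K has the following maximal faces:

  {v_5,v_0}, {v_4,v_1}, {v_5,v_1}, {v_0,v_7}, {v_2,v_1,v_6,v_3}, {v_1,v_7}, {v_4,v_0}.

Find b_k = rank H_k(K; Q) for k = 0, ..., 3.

b_0 = 1, b_1 = 2, b_2 = 0, b_3 = 0.

Take the total order v_0 < v_1 < v_2 < v_3 < v_4 < v_5 < v_6 < v_7 on the vertex set. Then K (dimension 3) consists of the simplices:

  0-simplices (8): [v_0], [v_1], [v_2], [v_3], [v_4], [v_5], [v_6], [v_7]
  1-simplices (12): [v_0,v_4], [v_0,v_5], [v_0,v_7], [v_1,v_2], [v_1,v_3], [v_1,v_4], [v_1,v_5], [v_1,v_6], [v_1,v_7], [v_2,v_3], [v_2,v_6], [v_3,v_6]
  2-simplices (4): [v_1,v_2,v_3], [v_1,v_2,v_6], [v_1,v_3,v_6], [v_2,v_3,v_6]
  3-simplices (1): [v_1,v_2,v_3,v_6]

Hence C_0 ≅ Z^8, C_1 ≅ Z^12, C_2 ≅ Z^4, C_3 ≅ Z^1.

The boundary map ∂_1: C_1 → C_0 maps an edge to its endpoints' difference, ∂[p,q] = q − p. For instance
  ∂[v_1,v_3] = [v_3] − [v_1].
The resulting 8×12 matrix has rank 7, and its Smith normal form has invariant factors (1,1,1,1,1,1,1).

Boundary ∂_2: C_2 → C_1 maps a triangle to the signed sum of its edges. For instance
  ∂[v_2,v_3,v_6] = [v_3,v_6] − [v_2,v_6] + [v_2,v_3],
  ∂[v_1,v_3,v_6] = [v_3,v_6] − [v_1,v_6] + [v_1,v_3].
The 12×4 boundary matrix has rank 3 and Smith normal form diag(1,1,1).

Boundary ∂_3: C_3 → C_2 sends each 3-simplex σ to the alternating sum Σ_i (−1)^i (σ with its i-th vertex removed). For instance
  ∂[v_1,v_2,v_3,v_6] = [v_2,v_3,v_6] − [v_1,v_3,v_6] + [v_1,v_2,v_6] − [v_1,v_2,v_3].
This gives a 4×1 integer matrix of rank 1; reducing to Smith normal form yields diagonal entries (1).

Reading off H_k = ker ∂_k / im ∂_{k+1}:

  H_0: rank C_0 − rank ∂_1 = 8 − 7 = 1, and the invariant factors of ∂_1 are all 1, so H_0 = Z.
  H_1: rank ker ∂_1 − rank ∂_2 = (12 − 7) − 3 = 2, and the invariant factors of ∂_2 are all 1, so H_1 = Z^2.
  H_2: rank ker ∂_2 − rank ∂_3 = (4 − 3) − 1 = 0, and the invariant factors of ∂_3 are all 1, so H_2 = 0.
  H_3: rank ker ∂_3 − rank ∂_4 = (1 − 1) − 0 = 0, and there is no ∂_4, so H_3 = 0.

As a check, the Euler characteristic is 8 − 12 + 4 − 1 = -1, which agrees with 1 − 2 + 0 − 0 = -1.

Hence the Betti numbers are b_0 = 1, b_1 = 2, b_2 = 0, b_3 = 0.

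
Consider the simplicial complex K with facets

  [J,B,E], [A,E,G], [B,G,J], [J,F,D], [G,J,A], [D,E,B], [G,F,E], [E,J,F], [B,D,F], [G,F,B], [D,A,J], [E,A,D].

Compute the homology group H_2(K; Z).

H_2 ≅ 0.

K has 7 vertices, 18 edges, 12 triangles.
rank ∂_2 = 12, rank ∂_3 = 0 ⇒ b_2 = 12 − 12 − 0 = 0. So H_2 = 0.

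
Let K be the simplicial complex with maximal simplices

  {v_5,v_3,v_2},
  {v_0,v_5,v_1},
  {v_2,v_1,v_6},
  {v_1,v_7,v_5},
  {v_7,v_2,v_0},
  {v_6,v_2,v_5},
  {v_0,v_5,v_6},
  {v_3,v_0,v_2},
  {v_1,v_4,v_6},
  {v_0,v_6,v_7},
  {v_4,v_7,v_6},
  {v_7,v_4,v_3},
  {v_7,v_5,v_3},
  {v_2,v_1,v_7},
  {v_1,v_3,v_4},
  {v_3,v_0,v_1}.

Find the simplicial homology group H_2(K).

H_2 = Z.

Order the vertices as v_0 < v_1 < v_2 < v_3 < v_4 < v_5 < v_6 < v_7. Listing each simplex with vertices in this order, K has dimension 2 with simplices:

  0-simplices (8): [v_0], [v_1], [v_2], [v_3], [v_4], [v_5], [v_6], [v_7]
  1-simplices (24): (24 of them)
  2-simplices (16): (16 of them)

giving chain groups C_0 ≅ Z^8, C_1 ≅ Z^24, C_2 ≅ Z^16.

∂_1: C_1 → C_0 maps an edge to its endpoints' difference, ∂[p,q] = q − p.
This gives a 8×24 integer matrix of rank 7; reducing to Smith normal form yields diagonal entries (1,1,1,1,1,1,1).

The boundary map ∂_2: C_2 → C_1 sends each 2-simplex [p,q,r] to [q,r] − [p,r] + [p,q]. For instance
  ∂[v_1,v_5,v_7] = [v_5,v_7] − [v_1,v_7] + [v_1,v_5],
  ∂[v_1,v_4,v_6] = [v_4,v_6] − [v_1,v_6] + [v_1,v_4].
As a 24×16 matrix over Z this has rank 15, with invariant factors (1,1,1,1,1,1,1,1,1,1,1,1,1,1,1).

Now H_k = ker ∂_k / im ∂_{k+1}, so:

  H_2: rank ker ∂_2 − rank ∂_3 = (16 − 15) − 0 = 1, and there is no ∂_3, so H_2 = Z.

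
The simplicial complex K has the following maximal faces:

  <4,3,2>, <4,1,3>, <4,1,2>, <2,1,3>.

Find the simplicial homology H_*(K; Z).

H_0 ≅ Z,  H_1 = 0,  H_2 ≅ Z.

We work with the vertex ordering 1 < 2 < 3 < 4. The simplices of K, each written with vertices in increasing order, are:

  0-simplices (4): [1], [2], [3], [4]
  1-simplices (6): [1,2], [1,3], [1,4], [2,3], [2,4], [3,4]
  2-simplices (4): [1,2,3], [1,2,4], [1,3,4], [2,3,4]

so the chain groups are C_0 ≅ Z^4, C_1 ≅ Z^6, C_2 ≅ Z^4.

The boundary map ∂_1: C_1 → C_0 maps an edge to its endpoints' difference, ∂[p,q] = q − p. For instance
  ∂[3,4] = [4] − [3].
This gives a 4×6 integer matrix of rank 3; reducing to Smith normal form yields diagonal entries (1,1,1).

∂_2: C_2 → C_1 acts by ∂[p,q,r] = [q,r] − [p,r] + [p,q]. For instance
  ∂[1,2,3] = [2,3] − [1,3] + [1,2],
  ∂[1,2,4] = [2,4] − [1,4] + [1,2].
The 6×4 boundary matrix has rank 3 and Smith normal form diag(1,1,1).

From H_k ≅ ker(∂_k) / im(∂_{k+1}) we obtain:

  H_0: rank C_0 − rank ∂_1 = 4 − 3 = 1, and the invariant factors of ∂_1 are all 1, so H_0 = Z.
  H_1: rank ker ∂_1 − rank ∂_2 = (6 − 3) − 3 = 0, and the invariant factors of ∂_2 are all 1, so H_1 = 0.
  H_2: rank ker ∂_2 − rank ∂_3 = (4 − 3) − 0 = 1, and there is no ∂_3, so H_2 = Z.

As a check, the Euler characteristic is 4 − 6 + 4 = 2, which agrees with 1 − 0 + 1 = 2.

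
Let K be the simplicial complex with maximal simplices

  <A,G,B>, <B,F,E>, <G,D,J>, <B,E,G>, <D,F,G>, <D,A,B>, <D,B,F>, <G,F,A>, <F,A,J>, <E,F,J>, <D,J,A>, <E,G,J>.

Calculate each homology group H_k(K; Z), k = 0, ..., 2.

Order the vertices as A < B < D < E < F < G < J. Listing each simplex with vertices in this order, K has dimension 2 with simplices:

  0-simplices (7): A, B, D, E, F, G, J
  1-simplices (18): AB, AD, AF, AG, AJ, BD, BE, BF, BG, DF, DG, DJ, EF, EG, EJ, FG, FJ, GJ
  2-simplices (12): ABD, ABG, ADJ, AFG, AFJ, BDF, BEF, BEG, DFG, DGJ, EFJ, EGJ

so the chain groups are C_0 ≅ Z^7, C_1 ≅ Z^18, C_2 ≅ Z^12.

∂_1: C_1 → C_0 is given by ∂[p,q] = [q] − [p].
The resulting 7×18 matrix has rank 6, and its Smith normal form has invariant factors (1,1,1,1,1,1).

∂_2: C_2 → C_1 acts by ∂[p,q,r] = [q,r] − [p,r] + [p,q]. For instance
  ∂BEF = EF − BF + BE,
  ∂BEG = EG − BG + BE.
As a 18×12 matrix over Z this has rank 12, with invariant factors (1,1,1,1,1,1,1,1,1,1,1,2).

Computing H_k = (kernel of ∂_k) / (image of ∂_{k+1}):

  H_0: rank C_0 − rank ∂_1 = 7 − 6 = 1, and the invariant factors of ∂_1 are all 1, so H_0 = Z.
  H_1: rank ker ∂_1 − rank ∂_2 = (18 − 6) − 12 = 0, and ∂_2 has invariant factor 2 > 1, so H_1 = Z/2Z.
  H_2: rank ker ∂_2 − rank ∂_3 = (12 − 12) − 0 = 0, and there is no ∂_3, so H_2 = 0.

As a check, the Euler characteristic is 7 − 18 + 12 = 1, which agrees with 1 − 0 + 0 = 1.

H_0 ≅ Z,  H_1 ≅ Z/2Z,  H_2 = 0.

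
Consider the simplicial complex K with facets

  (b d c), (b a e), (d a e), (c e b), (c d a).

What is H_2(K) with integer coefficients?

H_2 = 0.

Take the total order a < b < c < d < e on the vertex set. Then K (dimension 2) consists of the simplices:

  0-simplices (5): a, b, c, d, e
  1-simplices (10): ab, ac, ad, ae, bc, bd, be, cd, ce, de
  2-simplices (5): abe, acd, ade, bcd, bce

so the chain groups are C_0 ≅ Z^5, C_1 ≅ Z^10, C_2 ≅ Z^5.

The boundary map ∂_1: C_1 → C_0 maps an edge to its endpoints' difference, ∂[p,q] = q − p.
As a 5×10 matrix over Z this has rank 4, with invariant factors (1,1,1,1).

Boundary ∂_2: C_2 → C_1 sends each 2-simplex [p,q,r] to [q,r] − [p,r] + [p,q]. For instance
  ∂ade = de − ae + ad,
  ∂bcd = cd − bd + bc.
The 10×5 boundary matrix has rank 5 and Smith normal form diag(1,1,1,1,1).

Reading off H_k = ker ∂_k / im ∂_{k+1}:

  H_2: rank ker ∂_2 − rank ∂_3 = (5 − 5) − 0 = 0, and there is no ∂_3, so H_2 ≅ 0.

(K is a triangulation of the Möbius band.)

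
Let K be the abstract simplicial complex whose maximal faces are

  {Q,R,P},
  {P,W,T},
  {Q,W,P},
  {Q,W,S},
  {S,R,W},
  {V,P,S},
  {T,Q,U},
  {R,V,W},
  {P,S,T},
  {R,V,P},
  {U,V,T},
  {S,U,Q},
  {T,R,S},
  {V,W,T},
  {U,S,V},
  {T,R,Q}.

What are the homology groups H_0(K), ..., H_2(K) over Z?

We work with the vertex ordering P < Q < R < S < T < U < V < W. The simplices of K, each written with vertices in increasing order, are:

  0-simplices (8): P, Q, R, S, T, U, V, W
  1-simplices (24): PQ, PR, PS, PT, PV, PW, QR, QS, QT, QU, QW, RS, RT, RV, RW, ST, SU, SV, SW, TU, TV, TW, UV, VW
  2-simplices (16): PQR, PQW, PRV, PST, PSV, PTW, QRT, QSU, QSW, QTU, RST, RSW, RVW, SUV, TUV, TVW

so the chain groups are C_0 ≅ Z^8, C_1 ≅ Z^24, C_2 ≅ Z^16.

Boundary ∂_1: C_1 → C_0 is given by ∂[p,q] = [q] − [p].
As a 8×24 matrix over Z this has rank 7, with invariant factors (1,1,1,1,1,1,1).

Boundary ∂_2: C_2 → C_1 acts by ∂[p,q,r] = [q,r] − [p,r] + [p,q]. For instance
  ∂PRV = RV − PV + PR,
  ∂PST = ST − PT + PS.
This gives a 24×16 integer matrix of rank 15; reducing to Smith normal form yields diagonal entries (1,1,1,1,1,1,1,1,1,1,1,1,1,1,1).

Computing H_k = (kernel of ∂_k) / (image of ∂_{k+1}):

  H_0: rank C_0 − rank ∂_1 = 8 − 7 = 1, and the invariant factors of ∂_1 are all 1, so H_0 = Z.
  H_1: rank ker ∂_1 − rank ∂_2 = (24 − 7) − 15 = 2, and the invariant factors of ∂_2 are all 1, so H_1 = Z^2.
  H_2: rank ker ∂_2 − rank ∂_3 = (16 − 15) − 0 = 1, and there is no ∂_3, so H_2 = Z.

(K is a triangulation of the torus T^2.)

H_0 ≅ Z,  H_1 ≅ Z^2,  H_2 ≅ Z.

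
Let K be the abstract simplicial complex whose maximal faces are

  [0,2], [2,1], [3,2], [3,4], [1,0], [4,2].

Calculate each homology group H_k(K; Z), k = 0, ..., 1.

H_0 ≅ Z,  H_1 ≅ Z^2.

Order the vertices as 0 < 1 < 2 < 3 < 4. Listing each simplex with vertices in this order, K has dimension 1 with simplices:

  0-simplices (5): [0], [1], [2], [3], [4]
  1-simplices (6): [0,1], [0,2], [1,2], [2,3], [2,4], [3,4]

Hence C_0 ≅ Z^5, C_1 ≅ Z^6.

Boundary ∂_1: C_1 → C_0 is given by ∂[p,q] = [q] − [p].
As a 5×6 matrix over Z this has rank 4, with invariant factors (1,1,1,1).

From H_k ≅ ker(∂_k) / im(∂_{k+1}) we obtain:

  H_0: rank C_0 − rank ∂_1 = 5 − 4 = 1, and the invariant factors of ∂_1 are all 1, so H_0 ≅ Z.
  H_1: rank ker ∂_1 − rank ∂_2 = (6 − 4) − 0 = 2, and there is no ∂_2, so H_1 ≅ Z^2.

(K is a triangulation of a wedge of 2 circles.)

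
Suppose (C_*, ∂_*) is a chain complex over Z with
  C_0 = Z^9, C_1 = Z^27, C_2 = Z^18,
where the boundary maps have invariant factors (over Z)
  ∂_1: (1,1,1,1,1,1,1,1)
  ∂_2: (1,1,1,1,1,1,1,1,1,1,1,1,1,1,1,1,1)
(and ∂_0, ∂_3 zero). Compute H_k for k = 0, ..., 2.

H_0: b_0 = 9 − 0 − 8 = 1; torsion from ∂_1 factors > 1: none. So H_0 ≅ Z.
H_1: b_1 = 27 − 8 − 17 = 2; torsion from ∂_2 factors > 1: none. So H_1 ≅ Z^2.
H_2: b_2 = 18 − 17 − 0 = 1; torsion from ∂_3 factors > 1: none. So H_2 ≅ Z.

H_0 ≅ Z,  H_1 ≅ Z^2,  H_2 ≅ Z.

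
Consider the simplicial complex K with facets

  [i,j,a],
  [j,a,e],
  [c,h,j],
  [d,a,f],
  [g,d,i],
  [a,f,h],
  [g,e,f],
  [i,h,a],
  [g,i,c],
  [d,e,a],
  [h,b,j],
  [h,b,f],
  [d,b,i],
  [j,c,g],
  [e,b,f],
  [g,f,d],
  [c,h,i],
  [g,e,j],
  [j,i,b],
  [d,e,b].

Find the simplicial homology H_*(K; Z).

K has 10 vertices, 30 edges, 20 triangles.
rank ∂_0 = 0, rank ∂_1 = 9 ⇒ b_0 = 10 − 0 − 9 = 1; all invariant factors of ∂_1 are 1 so no torsion. So H_0 = Z.
rank ∂_1 = 9, rank ∂_2 = 20 ⇒ b_1 = 30 − 9 − 20 = 1; ∂_2 has invariant factor(s) [2] giving torsion. So H_1 = Z ⊕ Z/2Z.
rank ∂_2 = 20, rank ∂_3 = 0 ⇒ b_2 = 20 − 20 − 0 = 0. So H_2 = 0.

H_0 = Z,  H_1 = Z ⊕ Z/2Z,  H_2 = 0.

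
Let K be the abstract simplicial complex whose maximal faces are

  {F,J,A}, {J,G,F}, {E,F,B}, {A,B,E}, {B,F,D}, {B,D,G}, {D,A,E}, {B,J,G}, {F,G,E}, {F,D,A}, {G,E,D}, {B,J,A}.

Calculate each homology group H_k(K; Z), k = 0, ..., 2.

H_0 ≅ Z,  H_1 ≅ Z/2,  H_2 = 0.

We work with the vertex ordering A < B < D < E < F < G < J. The simplices of K, each written with vertices in increasing order, are:

  0-simplices (7): A, B, D, E, F, G, J
  1-simplices (18): AB, AD, AE, AF, AJ, BD, BE, BF, BG, BJ, DE, DF, DG, EF, EG, FG, FJ, GJ
  2-simplices (12): ABE, ABJ, ADE, ADF, AFJ, BDF, BDG, BEF, BGJ, DEG, EFG, FGJ

Hence C_0 ≅ Z^7, C_1 ≅ Z^18, C_2 ≅ Z^12.

Boundary ∂_1: C_1 → C_0 maps an edge to its endpoints' difference, ∂[p,q] = q − p. For instance
  ∂BE = E − B.
This gives a 7×18 integer matrix of rank 6; reducing to Smith normal form yields diagonal entries (1,1,1,1,1,1).

Boundary ∂_2: C_2 → C_1 acts by ∂[p,q,r] = [q,r] − [p,r] + [p,q]. For instance
  ∂ADE = DE − AE + AD,
  ∂ADF = DF − AF + AD.
The resulting 18×12 matrix has rank 12, and its Smith normal form has invariant factors (1,1,1,1,1,1,1,1,1,1,1,2).

Reading off H_k = ker ∂_k / im ∂_{k+1}:

  H_0: rank C_0 − rank ∂_1 = 7 − 6 = 1, and the invariant factors of ∂_1 are all 1, so H_0 = Z.
  H_1: rank ker ∂_1 − rank ∂_2 = (18 − 6) − 12 = 0, and ∂_2 has invariant factor 2 > 1, so H_1 = Z/2.
  H_2: rank ker ∂_2 − rank ∂_3 = (12 − 12) − 0 = 0, and there is no ∂_3, so H_2 = 0.

As a check, the Euler characteristic is 7 − 18 + 12 = 1, which agrees with 1 − 0 + 0 = 1.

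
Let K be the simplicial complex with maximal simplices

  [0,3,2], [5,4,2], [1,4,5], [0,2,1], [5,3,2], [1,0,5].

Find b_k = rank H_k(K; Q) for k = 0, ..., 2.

b_0 = 1, b_1 = 1, b_2 = 0.

We work with the vertex ordering 0 < 1 < 2 < 3 < 4 < 5. The simplices of K, each written with vertices in increasing order, are:

  0-simplices (6): [0], [1], [2], [3], [4], [5]
  1-simplices (12): [0,1], [0,2], [0,3], [0,5], [1,2], [1,4], [1,5], [2,3], [2,4], [2,5], [3,5], [4,5]
  2-simplices (6): [0,1,2], [0,1,5], [0,2,3], [1,4,5], [2,3,5], [2,4,5]

giving chain groups C_0 ≅ Z^6, C_1 ≅ Z^12, C_2 ≅ Z^6.

The boundary map ∂_1: C_1 → C_0 is given by ∂[p,q] = [q] − [p]. For instance
  ∂[4,5] = [5] − [4].
This gives a 6×12 integer matrix of rank 5; reducing to Smith normal form yields diagonal entries (1,1,1,1,1).

∂_2: C_2 → C_1 maps a triangle to the signed sum of its edges. For instance
  ∂[2,4,5] = [4,5] − [2,5] + [2,4],
  ∂[0,1,5] = [1,5] − [0,5] + [0,1].
This gives a 12×6 integer matrix of rank 6; reducing to Smith normal form yields diagonal entries (1,1,1,1,1,1).

Computing H_k = (kernel of ∂_k) / (image of ∂_{k+1}):

  H_0: rank C_0 − rank ∂_1 = 6 − 5 = 1, and the invariant factors of ∂_1 are all 1, so H_0 = Z.
  H_1: rank ker ∂_1 − rank ∂_2 = (12 − 5) − 6 = 1, and the invariant factors of ∂_2 are all 1, so H_1 = Z.
  H_2: rank ker ∂_2 − rank ∂_3 = (6 − 6) − 0 = 0, and there is no ∂_3, so H_2 = 0.

Hence the Betti numbers are b_0 = 1, b_1 = 1, b_2 = 0.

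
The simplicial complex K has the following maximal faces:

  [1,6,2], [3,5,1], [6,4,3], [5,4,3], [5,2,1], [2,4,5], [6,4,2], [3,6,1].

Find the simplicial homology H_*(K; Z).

Fix the vertex order 1 < 2 < 3 < 4 < 5 < 6 and write every simplex with vertices in increasing order. Then dim K = 2 and the simplices of K are:

  0-simplices (6): [1], [2], [3], [4], [5], [6]
  1-simplices (12): [1,2], [1,3], [1,5], [1,6], [2,4], [2,5], [2,6], [3,4], [3,5], [3,6], [4,5], [4,6]
  2-simplices (8): [1,2,5], [1,2,6], [1,3,5], [1,3,6], [2,4,5], [2,4,6], [3,4,5], [3,4,6]

Hence C_0 ≅ Z^6, C_1 ≅ Z^12, C_2 ≅ Z^8.

Boundary ∂_1: C_1 → C_0 sends each edge [p,q] (with p < q) to q − p. For instance
  ∂[2,4] = [4] − [2].
As a 6×12 matrix over Z this has rank 5, with invariant factors (1,1,1,1,1).

Boundary ∂_2: C_2 → C_1 maps a triangle to the signed sum of its edges. For instance
  ∂[2,4,6] = [4,6] − [2,6] + [2,4],
  ∂[1,3,6] = [3,6] − [1,6] + [1,3].
This gives a 12×8 integer matrix of rank 7; reducing to Smith normal form yields diagonal entries (1,1,1,1,1,1,1).

Computing H_k = (kernel of ∂_k) / (image of ∂_{k+1}):

  H_0: rank C_0 − rank ∂_1 = 6 − 5 = 1, and the invariant factors of ∂_1 are all 1, so H_0 ≅ Z.
  H_1: rank ker ∂_1 − rank ∂_2 = (12 − 5) − 7 = 0, and the invariant factors of ∂_2 are all 1, so H_1 ≅ 0.
  H_2: rank ker ∂_2 − rank ∂_3 = (8 − 7) − 0 = 1, and there is no ∂_3, so H_2 ≅ Z.

As a check, the Euler characteristic is 6 − 12 + 8 = 2, which agrees with 1 − 0 + 1 = 2.

H_0 ≅ Z,  H_1 = 0,  H_2 ≅ Z.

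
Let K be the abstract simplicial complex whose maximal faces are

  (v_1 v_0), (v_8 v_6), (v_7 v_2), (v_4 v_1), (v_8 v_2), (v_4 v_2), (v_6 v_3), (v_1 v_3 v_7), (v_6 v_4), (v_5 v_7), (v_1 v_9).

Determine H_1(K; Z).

We work with the vertex ordering v_0 < v_1 < v_2 < v_3 < v_4 < v_5 < v_6 < v_7 < v_8 < v_9. The simplices of K, each written with vertices in increasing order, are:

  0-simplices (10): [v_0], [v_1], [v_2], [v_3], [v_4], [v_5], [v_6], [v_7], [v_8], [v_9]
  1-simplices (13): [v_0,v_1], [v_1,v_3], [v_1,v_4], [v_1,v_7], [v_1,v_9], [v_2,v_4], [v_2,v_7], [v_2,v_8], [v_3,v_6], [v_3,v_7], [v_4,v_6], [v_5,v_7], [v_6,v_8]
  2-simplices (1): [v_1,v_3,v_7]

Hence C_0 ≅ Z^10, C_1 ≅ Z^13, C_2 ≅ Z^1.

∂_1: C_1 → C_0 maps an edge to its endpoints' difference, ∂[p,q] = q − p. For instance
  ∂[v_1,v_3] = [v_3] − [v_1].
This gives a 10×13 integer matrix of rank 9; reducing to Smith normal form yields diagonal entries (1,1,1,1,1,1,1,1,1).

The boundary map ∂_2: C_2 → C_1 sends each 2-simplex [p,q,r] to [q,r] − [p,r] + [p,q]. For instance
  ∂[v_1,v_3,v_7] = [v_3,v_7] − [v_1,v_7] + [v_1,v_3].
This gives a 13×1 integer matrix of rank 1; reducing to Smith normal form yields diagonal entries (1).

Reading off H_k = ker ∂_k / im ∂_{k+1}:

  H_1: rank ker ∂_1 − rank ∂_2 = (13 − 9) − 1 = 3, and the invariant factors of ∂_2 are all 1, so H_1 = Z^3.

H_1 ≅ Z^3.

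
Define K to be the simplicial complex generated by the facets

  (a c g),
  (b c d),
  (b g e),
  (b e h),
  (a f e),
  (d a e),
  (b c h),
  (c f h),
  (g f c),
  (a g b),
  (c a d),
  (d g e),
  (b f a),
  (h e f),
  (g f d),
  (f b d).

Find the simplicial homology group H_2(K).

We work with the vertex ordering a < b < c < d < e < f < g < h. The simplices of K, each written with vertices in increasing order, are:

  0-simplices (8): a, b, c, d, e, f, g, h
  1-simplices (24): ab, ac, ad, ae, af, ag, bc, bd, be, bf, bg, bh, cd, cf, cg, ch, de, df, dg, ef, eg, eh, fg, fh
  2-simplices (16): abf, abg, acd, acg, ade, aef, bcd, bch, bdf, beg, beh, cfg, cfh, deg, dfg, efh

Hence C_0 ≅ Z^8, C_1 ≅ Z^24, C_2 ≅ Z^16.

∂_1: C_1 → C_0 sends each edge [p,q] (with p < q) to q − p.
As a 8×24 matrix over Z this has rank 7, with invariant factors (1,1,1,1,1,1,1).

Boundary ∂_2: C_2 → C_1 maps a triangle to the signed sum of its edges. For instance
  ∂bdf = df − bf + bd,
  ∂beh = eh − bh + be.
This gives a 24×16 integer matrix of rank 15; reducing to Smith normal form yields diagonal entries (1,1,1,1,1,1,1,1,1,1,1,1,1,1,1).

Reading off H_k = ker ∂_k / im ∂_{k+1}:

  H_2: rank ker ∂_2 − rank ∂_3 = (16 − 15) − 0 = 1, and there is no ∂_3, so H_2 = Z.

H_2 ≅ Z.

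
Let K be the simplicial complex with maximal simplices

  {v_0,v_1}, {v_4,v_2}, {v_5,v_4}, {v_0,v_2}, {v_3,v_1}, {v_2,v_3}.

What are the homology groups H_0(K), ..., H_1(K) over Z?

H_0 = Z,  H_1 = Z.

Take the total order v_0 < v_1 < v_2 < v_3 < v_4 < v_5 on the vertex set. Then K (dimension 1) consists of the simplices:

  0-simplices (6): [v_0], [v_1], [v_2], [v_3], [v_4], [v_5]
  1-simplices (6): [v_0,v_1], [v_0,v_2], [v_1,v_3], [v_2,v_3], [v_2,v_4], [v_4,v_5]

so the chain groups are C_0 ≅ Z^6, C_1 ≅ Z^6.

Boundary ∂_1: C_1 → C_0 sends each edge [p,q] (with p < q) to q − p.
The 6×6 boundary matrix has rank 5 and Smith normal form diag(1,1,1,1,1).

Now H_k = ker ∂_k / im ∂_{k+1}, so:

  H_0: rank C_0 − rank ∂_1 = 6 − 5 = 1, and the invariant factors of ∂_1 are all 1, so H_0 ≅ Z.
  H_1: rank ker ∂_1 − rank ∂_2 = (6 − 5) − 0 = 1, and there is no ∂_2, so H_1 ≅ Z.

As a check, the Euler characteristic is 6 − 6 = 0, which agrees with 1 − 1 = 0.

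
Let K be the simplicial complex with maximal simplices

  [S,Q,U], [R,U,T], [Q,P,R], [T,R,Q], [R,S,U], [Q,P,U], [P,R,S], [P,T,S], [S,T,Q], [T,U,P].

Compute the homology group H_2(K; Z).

Fix the vertex order P < Q < R < S < T < U and write every simplex with vertices in increasing order. Then dim K = 2 and the simplices of K are:

  0-simplices (6): P, Q, R, S, T, U
  1-simplices (15): PQ, PR, PS, PT, PU, QR, QS, QT, QU, RS, RT, RU, ST, SU, TU
  2-simplices (10): PQR, PQU, PRS, PST, PTU, QRT, QST, QSU, RSU, RTU

giving chain groups C_0 ≅ Z^6, C_1 ≅ Z^15, C_2 ≅ Z^10.

∂_1: C_1 → C_0 maps an edge to its endpoints' difference, ∂[p,q] = q − p.
The resulting 6×15 matrix has rank 5, and its Smith normal form has invariant factors (1,1,1,1,1).

Boundary ∂_2: C_2 → C_1 sends each 2-simplex [p,q,r] to [q,r] − [p,r] + [p,q]. For instance
  ∂RSU = SU − RU + RS,
  ∂PST = ST − PT + PS.
The resulting 15×10 matrix has rank 10, and its Smith normal form has invariant factors (1,1,1,1,1,1,1,1,1,2).

From H_k ≅ ker(∂_k) / im(∂_{k+1}) we obtain:

  H_2: rank ker ∂_2 − rank ∂_3 = (10 − 10) − 0 = 0, and there is no ∂_3, so H_2 = 0.

(K is a triangulation of the real projective plane RP^2.)

H_2 ≅ 0.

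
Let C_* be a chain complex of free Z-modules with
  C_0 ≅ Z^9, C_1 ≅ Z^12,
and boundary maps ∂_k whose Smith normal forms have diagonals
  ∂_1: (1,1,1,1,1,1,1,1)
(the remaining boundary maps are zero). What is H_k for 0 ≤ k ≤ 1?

H_0 = Z,  H_1 = Z^4.

H_0: b_0 = 9 − 0 − 8 = 1; torsion from ∂_1 factors > 1: none. So H_0 = Z.
H_1: b_1 = 12 − 8 − 0 = 4; torsion from ∂_2 factors > 1: none. So H_1 = Z^4.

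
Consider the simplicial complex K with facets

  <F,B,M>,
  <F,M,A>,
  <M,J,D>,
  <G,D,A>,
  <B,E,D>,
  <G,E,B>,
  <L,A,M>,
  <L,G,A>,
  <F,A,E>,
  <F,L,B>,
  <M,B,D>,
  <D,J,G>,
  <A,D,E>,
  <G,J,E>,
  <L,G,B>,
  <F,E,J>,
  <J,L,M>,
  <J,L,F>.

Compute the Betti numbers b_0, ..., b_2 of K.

We work with the vertex ordering A < B < D < E < F < G < J < L < M. The simplices of K, each written with vertices in increasing order, are:

  0-simplices (9): A, B, D, E, F, G, J, L, M
  1-simplices (27): AD, AE, AF, AG, AL, AM, BD, BE, BF, BG, BL, BM, DE, DG, DJ, DM, EF, EG, EJ, FJ, FL, FM, GJ, GL, JL, JM, LM
  2-simplices (18): ADE, ADG, AEF, AFM, AGL, ALM, BDE, BDM, BEG, BFL, BFM, BGL, DGJ, DJM, EFJ, EGJ, FJL, JLM

so the chain groups are C_0 ≅ Z^9, C_1 ≅ Z^27, C_2 ≅ Z^18.

The boundary map ∂_1: C_1 → C_0 maps an edge to its endpoints' difference, ∂[p,q] = q − p. For instance
  ∂EF = F − E.
This gives a 9×27 integer matrix of rank 8; reducing to Smith normal form yields diagonal entries (1,1,1,1,1,1,1,1).

∂_2: C_2 → C_1 sends each 2-simplex [p,q,r] to [q,r] − [p,r] + [p,q]. For instance
  ∂JLM = LM − JM + JL,
  ∂ALM = LM − AM + AL.
This gives a 27×18 integer matrix of rank 18; reducing to Smith normal form yields diagonal entries (1,1,1,1,1,1,1,1,1,1,1,1,1,1,1,1,1,2).

Reading off H_k = ker ∂_k / im ∂_{k+1}:

  H_0: rank C_0 − rank ∂_1 = 9 − 8 = 1, and the invariant factors of ∂_1 are all 1, so H_0 ≅ Z.
  H_1: rank ker ∂_1 − rank ∂_2 = (27 − 8) − 18 = 1, and ∂_2 has invariant factor 2 > 1, so H_1 ≅ Z ⊕ Z/2.
  H_2: rank ker ∂_2 − rank ∂_3 = (18 − 18) − 0 = 0, and there is no ∂_3, so H_2 ≅ 0.

As a check, the Euler characteristic is 9 − 27 + 18 = 0, which agrees with 1 − 1 + 0 = 0.

Hence the Betti numbers are b_0 = 1, b_1 = 1, b_2 = 0.

b_0 = 1, b_1 = 1, b_2 = 0.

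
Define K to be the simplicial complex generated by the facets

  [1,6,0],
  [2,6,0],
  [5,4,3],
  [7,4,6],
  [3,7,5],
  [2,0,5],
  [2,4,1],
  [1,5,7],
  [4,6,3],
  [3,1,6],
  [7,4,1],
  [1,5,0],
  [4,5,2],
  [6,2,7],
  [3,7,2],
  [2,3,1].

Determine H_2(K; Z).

H_2 ≅ Z.

Take the total order 0 < 1 < 2 < 3 < 4 < 5 < 6 < 7 on the vertex set. Then K (dimension 2) consists of the simplices:

  0-simplices (8): [0], [1], [2], [3], [4], [5], [6], [7]
  1-simplices (24): (24 of them)
  2-simplices (16): [0,1,5], [0,1,6], [0,2,5], [0,2,6], [1,2,3], [1,2,4], [1,3,6], [1,4,7], [1,5,7], [2,3,7], [2,4,5], [2,6,7], [3,4,5], [3,4,6], [3,5,7], [4,6,7]

so the chain groups are C_0 ≅ Z^8, C_1 ≅ Z^24, C_2 ≅ Z^16.

The boundary map ∂_1: C_1 → C_0 maps an edge to its endpoints' difference, ∂[p,q] = q − p. For instance
  ∂[5,7] = [7] − [5].
As a 8×24 matrix over Z this has rank 7, with invariant factors (1,1,1,1,1,1,1).

∂_2: C_2 → C_1 sends each 2-simplex [p,q,r] to [q,r] − [p,r] + [p,q]. For instance
  ∂[0,1,6] = [1,6] − [0,6] + [0,1],
  ∂[3,4,6] = [4,6] − [3,6] + [3,4].
As a 24×16 matrix over Z this has rank 15, with invariant factors (1,1,1,1,1,1,1,1,1,1,1,1,1,1,1).

Reading off H_k = ker ∂_k / im ∂_{k+1}:

  H_2: rank ker ∂_2 − rank ∂_3 = (16 − 15) − 0 = 1, and there is no ∂_3, so H_2 ≅ Z.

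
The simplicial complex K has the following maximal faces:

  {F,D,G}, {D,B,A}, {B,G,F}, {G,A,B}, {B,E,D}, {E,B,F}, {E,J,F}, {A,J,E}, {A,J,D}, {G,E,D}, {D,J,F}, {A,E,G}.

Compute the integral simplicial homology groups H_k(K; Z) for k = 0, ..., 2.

We work with the vertex ordering A < B < D < E < F < G < J. The simplices of K, each written with vertices in increasing order, are:

  0-simplices (7): A, B, D, E, F, G, J
  1-simplices (18): AB, AD, AE, AG, AJ, BD, BE, BF, BG, DE, DF, DG, DJ, EF, EG, EJ, FG, FJ
  2-simplices (12): ABD, ABG, ADJ, AEG, AEJ, BDE, BEF, BFG, DEG, DFG, DFJ, EFJ

Hence C_0 ≅ Z^7, C_1 ≅ Z^18, C_2 ≅ Z^12.

Boundary ∂_1: C_1 → C_0 sends each edge [p,q] (with p < q) to q − p. For instance
  ∂FG = G − F.
As a 7×18 matrix over Z this has rank 6, with invariant factors (1,1,1,1,1,1).

The boundary map ∂_2: C_2 → C_1 sends each 2-simplex [p,q,r] to [q,r] − [p,r] + [p,q]. For instance
  ∂ABG = BG − AG + AB,
  ∂EFJ = FJ − EJ + EF.
The resulting 18×12 matrix has rank 12, and its Smith normal form has invariant factors (1,1,1,1,1,1,1,1,1,1,1,2).

Computing H_k = (kernel of ∂_k) / (image of ∂_{k+1}):

  H_0: rank C_0 − rank ∂_1 = 7 − 6 = 1, and the invariant factors of ∂_1 are all 1, so H_0 = Z.
  H_1: rank ker ∂_1 − rank ∂_2 = (18 − 6) − 12 = 0, and ∂_2 has invariant factor 2 > 1, so H_1 = Z/2Z.
  H_2: rank ker ∂_2 − rank ∂_3 = (12 − 12) − 0 = 0, and there is no ∂_3, so H_2 = 0.

(K is a triangulation of the real projective plane RP^2.)

H_0 = Z,  H_1 = Z/2Z,  H_2 = 0.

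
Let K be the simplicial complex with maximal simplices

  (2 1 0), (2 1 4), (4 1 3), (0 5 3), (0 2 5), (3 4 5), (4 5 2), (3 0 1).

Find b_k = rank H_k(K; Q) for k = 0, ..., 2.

Take the total order 0 < 1 < 2 < 3 < 4 < 5 on the vertex set. Then K (dimension 2) consists of the simplices:

  0-simplices (6): [0], [1], [2], [3], [4], [5]
  1-simplices (12): [0,1], [0,2], [0,3], [0,5], [1,2], [1,3], [1,4], [2,4], [2,5], [3,4], [3,5], [4,5]
  2-simplices (8): [0,1,2], [0,1,3], [0,2,5], [0,3,5], [1,2,4], [1,3,4], [2,4,5], [3,4,5]

giving chain groups C_0 ≅ Z^6, C_1 ≅ Z^12, C_2 ≅ Z^8.

Boundary ∂_1: C_1 → C_0 sends each edge [p,q] (with p < q) to q − p.
The resulting 6×12 matrix has rank 5, and its Smith normal form has invariant factors (1,1,1,1,1).

∂_2: C_2 → C_1 maps a triangle to the signed sum of its edges. For instance
  ∂[0,2,5] = [2,5] − [0,5] + [0,2],
  ∂[2,4,5] = [4,5] − [2,5] + [2,4].
The resulting 12×8 matrix has rank 7, and its Smith normal form has invariant factors (1,1,1,1,1,1,1).

Reading off H_k = ker ∂_k / im ∂_{k+1}:

  H_0: rank C_0 − rank ∂_1 = 6 − 5 = 1, and the invariant factors of ∂_1 are all 1, so H_0 = Z.
  H_1: rank ker ∂_1 − rank ∂_2 = (12 − 5) − 7 = 0, and the invariant factors of ∂_2 are all 1, so H_1 = 0.
  H_2: rank ker ∂_2 − rank ∂_3 = (8 − 7) − 0 = 1, and there is no ∂_3, so H_2 = Z.

(K is a triangulation of the 2-sphere S^2.)

Hence the Betti numbers are b_0 = 1, b_1 = 0, b_2 = 1.

b_0 = 1, b_1 = 0, b_2 = 1.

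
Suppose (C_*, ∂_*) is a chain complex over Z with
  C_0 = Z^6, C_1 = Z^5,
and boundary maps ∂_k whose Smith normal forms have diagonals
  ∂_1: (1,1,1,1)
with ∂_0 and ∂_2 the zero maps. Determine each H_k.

H_0: b_0 = 6 − 0 − 4 = 2; torsion from ∂_1 factors > 1: none. So H_0 = Z^2.
H_1: b_1 = 5 − 4 − 0 = 1; torsion from ∂_2 factors > 1: none. So H_1 = Z.

H_0 = Z^2,  H_1 = Z.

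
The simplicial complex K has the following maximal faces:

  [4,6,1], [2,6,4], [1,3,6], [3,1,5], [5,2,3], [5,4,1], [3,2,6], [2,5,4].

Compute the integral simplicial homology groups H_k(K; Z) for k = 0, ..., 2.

H_0 = Z,  H_1 = 0,  H_2 = Z.

We work with the vertex ordering 1 < 2 < 3 < 4 < 5 < 6. The simplices of K, each written with vertices in increasing order, are:

  0-simplices (6): [1], [2], [3], [4], [5], [6]
  1-simplices (12): [1,3], [1,4], [1,5], [1,6], [2,3], [2,4], [2,5], [2,6], [3,5], [3,6], [4,5], [4,6]
  2-simplices (8): [1,3,5], [1,3,6], [1,4,5], [1,4,6], [2,3,5], [2,3,6], [2,4,5], [2,4,6]

so the chain groups are C_0 ≅ Z^6, C_1 ≅ Z^12, C_2 ≅ Z^8.

∂_1: C_1 → C_0 sends each edge [p,q] (with p < q) to q − p.
The 6×12 boundary matrix has rank 5 and Smith normal form diag(1,1,1,1,1).

∂_2: C_2 → C_1 acts by ∂[p,q,r] = [q,r] − [p,r] + [p,q]. For instance
  ∂[2,3,5] = [3,5] − [2,5] + [2,3],
  ∂[1,4,5] = [4,5] − [1,5] + [1,4].
This gives a 12×8 integer matrix of rank 7; reducing to Smith normal form yields diagonal entries (1,1,1,1,1,1,1).

Reading off H_k = ker ∂_k / im ∂_{k+1}:

  H_0: rank C_0 − rank ∂_1 = 6 − 5 = 1, and the invariant factors of ∂_1 are all 1, so H_0 ≅ Z.
  H_1: rank ker ∂_1 − rank ∂_2 = (12 − 5) − 7 = 0, and the invariant factors of ∂_2 are all 1, so H_1 ≅ 0.
  H_2: rank ker ∂_2 − rank ∂_3 = (8 − 7) − 0 = 1, and there is no ∂_3, so H_2 ≅ Z.

As a check, the Euler characteristic is 6 − 12 + 8 = 2, which agrees with 1 − 0 + 1 = 2.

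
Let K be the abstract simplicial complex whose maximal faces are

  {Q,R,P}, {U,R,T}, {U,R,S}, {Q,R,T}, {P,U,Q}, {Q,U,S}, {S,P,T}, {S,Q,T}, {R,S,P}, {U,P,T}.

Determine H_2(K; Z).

K has 6 vertices, 15 edges, 10 triangles.
rank ∂_2 = 10, rank ∂_3 = 0 ⇒ b_2 = 10 − 10 − 0 = 0. So H_2 ≅ 0.

H_2 ≅ 0.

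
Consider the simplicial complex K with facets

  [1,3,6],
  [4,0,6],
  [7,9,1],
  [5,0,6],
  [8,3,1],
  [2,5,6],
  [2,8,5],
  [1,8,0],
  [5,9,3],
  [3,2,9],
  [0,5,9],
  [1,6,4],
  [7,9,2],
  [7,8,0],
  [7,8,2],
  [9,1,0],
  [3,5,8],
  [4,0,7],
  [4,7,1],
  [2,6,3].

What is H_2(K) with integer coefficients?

Order the vertices as 0 < 1 < 2 < 3 < 4 < 5 < 6 < 7 < 8 < 9. Listing each simplex with vertices in this order, K has dimension 2 with simplices:

  0-simplices (10): [0], [1], [2], [3], [4], [5], [6], [7], [8], [9]
  1-simplices (30): (30 of them)
  2-simplices (20): (20 of them)

Hence C_0 ≅ Z^10, C_1 ≅ Z^30, C_2 ≅ Z^20.

Boundary ∂_1: C_1 → C_0 is given by ∂[p,q] = [q] − [p]. For instance
  ∂[4,6] = [6] − [4].
The 10×30 boundary matrix has rank 9 and Smith normal form diag(1,1,1,1,1,1,1,1,1).

The boundary map ∂_2: C_2 → C_1 maps a triangle to the signed sum of its edges. For instance
  ∂[2,5,6] = [5,6] − [2,6] + [2,5],
  ∂[0,7,8] = [7,8] − [0,8] + [0,7].
As a 30×20 matrix over Z this has rank 20, with invariant factors (1,1,1,1,1,1,1,1,1,1,1,1,1,1,1,1,1,1,1,2).

Computing H_k = (kernel of ∂_k) / (image of ∂_{k+1}):

  H_2: rank ker ∂_2 − rank ∂_3 = (20 − 20) − 0 = 0, and there is no ∂_3, so H_2 ≅ 0.

H_2 = 0.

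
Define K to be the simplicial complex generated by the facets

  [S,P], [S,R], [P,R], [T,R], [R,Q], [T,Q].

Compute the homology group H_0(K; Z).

Take the total order P < Q < R < S < T on the vertex set. Then K (dimension 1) consists of the simplices:

  0-simplices (5): P, Q, R, S, T
  1-simplices (6): PR, PS, QR, QT, RS, RT

so the chain groups are C_0 ≅ Z^5, C_1 ≅ Z^6.

∂_1: C_1 → C_0 is given by ∂[p,q] = [q] − [p].
The 5×6 boundary matrix has rank 4 and Smith normal form diag(1,1,1,1).

From H_k ≅ ker(∂_k) / im(∂_{k+1}) we obtain:

  H_0: rank C_0 − rank ∂_1 = 5 − 4 = 1, and the invariant factors of ∂_1 are all 1, so H_0 = Z.

H_0 = Z.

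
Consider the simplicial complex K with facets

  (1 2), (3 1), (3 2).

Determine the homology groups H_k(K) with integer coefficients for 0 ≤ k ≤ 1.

Order the vertices as 1 < 2 < 3. Listing each simplex with vertices in this order, K has dimension 1 with simplices:

  0-simplices (3): [1], [2], [3]
  1-simplices (3): [1,2], [1,3], [2,3]

giving chain groups C_0 ≅ Z^3, C_1 ≅ Z^3.

The boundary map ∂_1: C_1 → C_0 maps an edge to its endpoints' difference, ∂[p,q] = q − p. For instance
  ∂[2,3] = [3] − [2].
This gives a 3×3 integer matrix of rank 2; reducing to Smith normal form yields diagonal entries (1,1).

Reading off H_k = ker ∂_k / im ∂_{k+1}:

  H_0: rank C_0 − rank ∂_1 = 3 − 2 = 1, and the invariant factors of ∂_1 are all 1, so H_0 = Z.
  H_1: rank ker ∂_1 − rank ∂_2 = (3 − 2) − 0 = 1, and there is no ∂_2, so H_1 = Z.

H_0 ≅ Z,  H_1 ≅ Z.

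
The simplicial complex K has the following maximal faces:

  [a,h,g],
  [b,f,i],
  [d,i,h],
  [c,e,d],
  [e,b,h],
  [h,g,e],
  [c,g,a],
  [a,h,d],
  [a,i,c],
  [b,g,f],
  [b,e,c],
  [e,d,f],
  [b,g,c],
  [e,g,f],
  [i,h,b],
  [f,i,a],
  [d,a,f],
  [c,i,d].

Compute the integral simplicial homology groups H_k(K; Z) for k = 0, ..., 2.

H_0 = Z,  H_1 = Z ⊕ Z_2,  H_2 = 0.

K has 9 vertices, 27 edges, 18 triangles.
rank ∂_0 = 0, rank ∂_1 = 8 ⇒ b_0 = 9 − 0 − 8 = 1; all invariant factors of ∂_1 are 1 so no torsion. So H_0 = Z.
rank ∂_1 = 8, rank ∂_2 = 18 ⇒ b_1 = 27 − 8 − 18 = 1; ∂_2 has invariant factor(s) [2] giving torsion. So H_1 = Z ⊕ Z_2.
rank ∂_2 = 18, rank ∂_3 = 0 ⇒ b_2 = 18 − 18 − 0 = 0. So H_2 = 0.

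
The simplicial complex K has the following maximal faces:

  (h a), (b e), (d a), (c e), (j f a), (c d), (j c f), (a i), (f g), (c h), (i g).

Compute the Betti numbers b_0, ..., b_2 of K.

Order the vertices as a < b < c < d < e < f < g < h < i < j. Listing each simplex with vertices in this order, K has dimension 2 with simplices:

  0-simplices (10): a, b, c, d, e, f, g, h, i, j
  1-simplices (14): ad, af, ah, ai, aj, be, cd, ce, cf, ch, cj, fg, fj, gi
  2-simplices (2): afj, cfj

giving chain groups C_0 ≅ Z^10, C_1 ≅ Z^14, C_2 ≅ Z^2.

Boundary ∂_1: C_1 → C_0 is given by ∂[p,q] = [q] − [p]. For instance
  ∂cj = j − c.
This gives a 10×14 integer matrix of rank 9; reducing to Smith normal form yields diagonal entries (1,1,1,1,1,1,1,1,1).

∂_2: C_2 → C_1 maps a triangle to the signed sum of its edges. For instance
  ∂cfj = fj − cj + cf,
  ∂afj = fj − aj + af.
The 14×2 boundary matrix has rank 2 and Smith normal form diag(1,1).

Computing H_k = (kernel of ∂_k) / (image of ∂_{k+1}):

  H_0: rank C_0 − rank ∂_1 = 10 − 9 = 1, and the invariant factors of ∂_1 are all 1, so H_0 = Z.
  H_1: rank ker ∂_1 − rank ∂_2 = (14 − 9) − 2 = 3, and the invariant factors of ∂_2 are all 1, so H_1 = Z^3.
  H_2: rank ker ∂_2 − rank ∂_3 = (2 − 2) − 0 = 0, and there is no ∂_3, so H_2 = 0.

Hence the Betti numbers are b_0 = 1, b_1 = 3, b_2 = 0.

b_0 = 1, b_1 = 3, b_2 = 0.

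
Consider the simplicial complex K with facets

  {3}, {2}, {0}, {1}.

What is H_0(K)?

Order the vertices as 0 < 1 < 2 < 3. Listing each simplex with vertices in this order, K has dimension 0 with simplices:

  0-simplices (4): [0], [1], [2], [3]

so the chain groups are C_0 ≅ Z^4.

Computing H_k = (kernel of ∂_k) / (image of ∂_{k+1}):

  H_0: rank C_0 − rank ∂_1 = 4 − 0 = 4, and there is no ∂_1, so H_0 ≅ Z^4.

H_0 = Z^4.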